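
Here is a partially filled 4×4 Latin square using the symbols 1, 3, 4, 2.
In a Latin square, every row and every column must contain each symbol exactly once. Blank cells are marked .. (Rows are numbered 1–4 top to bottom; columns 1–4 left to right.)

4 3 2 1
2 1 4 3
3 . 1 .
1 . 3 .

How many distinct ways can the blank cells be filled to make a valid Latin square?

Row 3, column 2: eliminating its row and column leaves {4, 2}.
Row 3, column 4: eliminating its row and column leaves {4, 2}.
Row 4, column 2: eliminating its row and column leaves {4, 2}.
Row 4, column 4: eliminating its row and column leaves {4, 2}.
Enumerating the assignments across these blanks that avoid any row or column repeat gives 2 completions.

2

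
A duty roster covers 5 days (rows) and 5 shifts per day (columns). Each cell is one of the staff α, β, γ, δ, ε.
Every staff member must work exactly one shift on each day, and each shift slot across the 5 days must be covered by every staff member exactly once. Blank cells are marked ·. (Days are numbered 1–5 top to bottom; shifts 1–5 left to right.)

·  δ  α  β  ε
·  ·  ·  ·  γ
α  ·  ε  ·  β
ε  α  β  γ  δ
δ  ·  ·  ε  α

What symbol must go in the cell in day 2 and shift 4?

α

Day 1, shift 1: day 1 has {α, β, δ, ε} and shift 1 has {α, δ, ε}, leaving only γ.
Day 2, shift 1: day 2 has {γ} and shift 1 has {α, γ, δ, ε}, leaving only β.
Day 2, shift 2: day 2 has {β, γ} and shift 2 has {α, δ}, leaving only ε.
Day 2, shift 3: day 2 has {β, γ, ε} and shift 3 has {α, β, ε}, leaving only δ.
Day 2 already has {β, γ, δ, ε} and shift 4 already has {β, γ, ε}, so day 2, shift 4 must be α.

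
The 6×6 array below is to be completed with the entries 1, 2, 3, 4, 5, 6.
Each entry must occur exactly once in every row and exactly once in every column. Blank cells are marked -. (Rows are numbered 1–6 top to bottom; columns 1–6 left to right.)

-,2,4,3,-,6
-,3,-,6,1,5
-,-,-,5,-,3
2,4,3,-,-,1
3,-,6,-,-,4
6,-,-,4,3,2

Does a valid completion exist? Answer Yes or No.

Row 4, column 4: row 4 together with column 4 already contain {1, 2, 3, 4, 5, 6} — every symbol — so nothing can go there. The grid has no valid completion.

No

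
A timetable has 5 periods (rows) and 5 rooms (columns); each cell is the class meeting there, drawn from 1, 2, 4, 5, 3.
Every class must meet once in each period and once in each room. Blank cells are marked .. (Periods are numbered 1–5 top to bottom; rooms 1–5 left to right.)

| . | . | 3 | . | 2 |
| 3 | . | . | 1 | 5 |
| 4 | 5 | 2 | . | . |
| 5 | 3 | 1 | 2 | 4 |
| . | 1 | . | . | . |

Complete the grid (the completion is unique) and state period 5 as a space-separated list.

2 1 5 4 3

Period 5, room 1: period 5 has {1} and room 1 has {4, 5, 3}, leaving only 2.
Period 5, room 5: period 5 has {1, 2} and room 5 has {2, 4, 5}, leaving only 3.
Period 1, room 1: period 1 has {2, 3} and room 1 has {2, 4, 5, 3}, leaving only 1.
Period 1, room 2: period 1 has {1, 2, 3} and room 2 has {1, 5, 3}, leaving only 4.
Period 1, room 4: period 1 has {1, 2, 4, 3} and room 4 has {1, 2}, leaving only 5.
Period 5, room 4: period 5 has {1, 2, 3} and room 4 has {1, 2, 5}, leaving only 4.
Period 5, room 3: period 5 has {1, 2, 4, 3} and room 3 has {1, 2, 3}, leaving only 5.
So period 5 reads: 2 1 5 4 3.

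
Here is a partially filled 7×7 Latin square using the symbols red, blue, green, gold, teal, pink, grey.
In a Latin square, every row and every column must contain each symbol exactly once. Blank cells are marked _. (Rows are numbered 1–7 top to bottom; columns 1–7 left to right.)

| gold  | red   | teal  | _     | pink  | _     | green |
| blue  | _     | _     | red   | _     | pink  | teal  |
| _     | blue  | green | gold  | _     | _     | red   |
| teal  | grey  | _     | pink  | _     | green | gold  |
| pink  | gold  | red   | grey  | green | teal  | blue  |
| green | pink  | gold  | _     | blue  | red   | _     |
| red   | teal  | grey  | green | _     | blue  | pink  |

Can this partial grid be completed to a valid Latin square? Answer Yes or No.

No

Row 2, column 3: row 2 together with column 3 already contain {red, blue, green, gold, teal, pink, grey} — every symbol — so nothing can go there. The grid has no valid completion.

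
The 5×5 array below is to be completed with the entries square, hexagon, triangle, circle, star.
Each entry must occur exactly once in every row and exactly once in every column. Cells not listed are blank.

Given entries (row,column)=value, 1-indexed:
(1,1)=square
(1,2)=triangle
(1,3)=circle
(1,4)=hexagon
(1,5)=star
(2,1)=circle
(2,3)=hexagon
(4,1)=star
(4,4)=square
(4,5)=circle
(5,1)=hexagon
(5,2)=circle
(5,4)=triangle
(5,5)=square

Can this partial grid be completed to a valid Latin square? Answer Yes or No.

No row or column among the givens repeats a symbol, and propagating forced cells runs into no contradiction.
One valid completion exists (for instance, square triangle circle hexagon star / circle square hexagon star triangle / triangle star square circle hexagon / star hexagon triangle square circle / hexagon circle star triangle square).

Yes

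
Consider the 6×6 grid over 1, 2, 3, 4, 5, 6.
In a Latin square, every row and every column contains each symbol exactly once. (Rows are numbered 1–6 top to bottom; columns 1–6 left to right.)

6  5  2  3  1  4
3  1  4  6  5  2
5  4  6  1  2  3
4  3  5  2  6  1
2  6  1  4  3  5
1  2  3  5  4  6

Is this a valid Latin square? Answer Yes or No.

Yes

Each row is a permutation of the 6 symbols, and so is each column.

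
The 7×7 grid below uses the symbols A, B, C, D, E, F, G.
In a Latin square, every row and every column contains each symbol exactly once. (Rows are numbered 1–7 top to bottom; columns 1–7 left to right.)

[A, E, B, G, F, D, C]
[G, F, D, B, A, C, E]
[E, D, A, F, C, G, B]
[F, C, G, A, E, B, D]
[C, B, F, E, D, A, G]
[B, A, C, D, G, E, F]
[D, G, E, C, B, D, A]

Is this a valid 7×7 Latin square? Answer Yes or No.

No

Row 7 contains D twice (at columns 1 and 6), so it is not a permutation.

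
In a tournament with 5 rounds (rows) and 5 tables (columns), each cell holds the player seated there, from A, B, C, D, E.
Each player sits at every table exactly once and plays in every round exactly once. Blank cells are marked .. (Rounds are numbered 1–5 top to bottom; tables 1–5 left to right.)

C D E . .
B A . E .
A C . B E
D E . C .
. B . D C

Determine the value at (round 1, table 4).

A

Round 1 already has {C, D, E} and table 4 already has {B, C, D, E}, so round 1, table 4 must be A.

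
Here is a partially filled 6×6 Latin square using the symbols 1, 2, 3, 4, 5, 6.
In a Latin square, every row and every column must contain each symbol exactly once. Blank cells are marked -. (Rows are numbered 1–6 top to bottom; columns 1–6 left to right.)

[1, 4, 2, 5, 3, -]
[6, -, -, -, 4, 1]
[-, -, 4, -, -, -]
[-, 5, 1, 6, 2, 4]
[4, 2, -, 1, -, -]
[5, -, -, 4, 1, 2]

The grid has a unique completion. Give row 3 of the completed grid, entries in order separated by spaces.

Row 1, column 6: row 1 has {1, 2, 3, 4, 5} and column 6 has {1, 2, 4}, leaving only 6.
Row 2, column 2: row 2 has {1, 4, 6} and column 2 has {2, 4, 5}, leaving only 3.
Row 2, column 3: row 2 has {1, 3, 4, 6} and column 3 has {1, 2, 4}, leaving only 5.
Row 2, column 4: row 2 has {1, 3, 4, 5, 6} and column 4 has {1, 4, 5, 6}, leaving only 2.
Row 3, column 4: row 3 has {4} and column 4 has {1, 2, 4, 5, 6}, leaving only 3.
Row 3, column 1: row 3 has {3, 4} and column 1 has {1, 4, 5, 6}, leaving only 2.
Row 3, column 6: row 3 has {2, 3, 4} and column 6 has {1, 2, 4, 6}, leaving only 5.
Row 3, column 5: row 3 has {2, 3, 4, 5} and column 5 has {1, 2, 3, 4}, leaving only 6.
Row 3, column 2: row 3 has {2, 3, 4, 5, 6} and column 2 has {2, 3, 4, 5}, leaving only 1.
So row 3 reads: 2 1 4 3 6 5.

2 1 4 3 6 5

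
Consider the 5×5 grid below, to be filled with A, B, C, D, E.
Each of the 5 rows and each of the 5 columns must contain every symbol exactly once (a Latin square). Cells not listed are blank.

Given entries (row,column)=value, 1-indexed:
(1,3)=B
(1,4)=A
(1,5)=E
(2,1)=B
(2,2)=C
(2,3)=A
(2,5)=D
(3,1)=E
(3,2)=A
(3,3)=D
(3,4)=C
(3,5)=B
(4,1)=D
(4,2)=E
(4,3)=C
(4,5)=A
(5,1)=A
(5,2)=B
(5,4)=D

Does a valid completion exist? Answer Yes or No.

Yes

No row or column among the givens repeats a symbol, and propagating forced cells runs into no contradiction.
One valid completion exists (for instance, C D B A E / B C A E D / E A D C B / D E C B A / A B E D C).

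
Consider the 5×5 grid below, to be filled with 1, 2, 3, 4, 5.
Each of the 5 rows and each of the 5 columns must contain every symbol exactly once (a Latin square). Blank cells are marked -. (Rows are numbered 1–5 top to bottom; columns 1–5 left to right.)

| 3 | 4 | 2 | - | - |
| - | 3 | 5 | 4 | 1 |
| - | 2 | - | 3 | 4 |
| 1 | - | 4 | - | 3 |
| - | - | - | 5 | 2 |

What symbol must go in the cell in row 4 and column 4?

2

Row 4 already has {1, 3, 4} and column 4 already has {3, 4, 5}, so row 4, column 4 must be 2.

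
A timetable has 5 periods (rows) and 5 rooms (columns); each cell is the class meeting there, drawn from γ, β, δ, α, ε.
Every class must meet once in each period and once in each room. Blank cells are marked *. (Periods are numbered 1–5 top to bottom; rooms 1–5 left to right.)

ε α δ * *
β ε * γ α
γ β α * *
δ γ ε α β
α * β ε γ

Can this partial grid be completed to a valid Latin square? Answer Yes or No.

Period 1, room 5: period 1 together with room 5 already contain {γ, β, δ, α, ε} — every symbol — so nothing can go there. The grid has no valid completion.

No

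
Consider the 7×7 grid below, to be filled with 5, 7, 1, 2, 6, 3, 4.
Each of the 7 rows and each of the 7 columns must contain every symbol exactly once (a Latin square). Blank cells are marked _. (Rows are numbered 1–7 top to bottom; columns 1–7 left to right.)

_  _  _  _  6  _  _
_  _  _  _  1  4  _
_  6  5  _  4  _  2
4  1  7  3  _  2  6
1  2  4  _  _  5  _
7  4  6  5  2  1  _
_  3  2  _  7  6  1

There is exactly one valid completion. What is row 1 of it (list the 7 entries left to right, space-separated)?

2 5 1 7 6 3 4

Row 2, column 3: row 2 has {1, 4} and column 3 has {5, 7, 2, 6, 4}, leaving only 3.
Row 1, column 3: row 1 has {6} and column 3 has {5, 7, 2, 6, 3, 4}, leaving only 1.
Row 3, column 1: row 3 has {5, 2, 6, 4} and column 1 has {7, 1, 4}, leaving only 3.
Row 3, column 6: row 3 has {5, 2, 6, 3, 4} and column 6 has {5, 1, 2, 6, 4}, leaving only 7.
Row 1, column 6: row 1 has {1, 6} and column 6 has {5, 7, 1, 2, 6, 4}, leaving only 3.
Row 3, column 4: row 3 has {5, 7, 2, 6, 3, 4} and column 4 has {5, 3}, leaving only 1.
Row 4, column 5: row 4 has {7, 1, 2, 6, 3, 4} and column 5 has {7, 1, 2, 6, 4}, leaving only 5.
Row 5, column 5: row 5 has {5, 1, 2, 4} and column 5 has {5, 7, 1, 2, 6, 4}, leaving only 3.
Row 5, column 7: row 5 has {5, 1, 2, 3, 4} and column 7 has {1, 2, 6}, leaving only 7.
Row 2, column 7: row 2 has {1, 3, 4} and column 7 has {7, 1, 2, 6}, leaving only 5.
Row 1, column 7: row 1 has {1, 6, 3} and column 7 has {5, 7, 1, 2, 6}, leaving only 4.
Row 2, column 2: row 2 has {5, 1, 3, 4} and column 2 has {1, 2, 6, 3, 4}, leaving only 7.
Row 1, column 2: row 1 has {1, 6, 3, 4} and column 2 has {7, 1, 2, 6, 3, 4}, leaving only 5.
Row 1, column 1: row 1 has {5, 1, 6, 3, 4} and column 1 has {7, 1, 3, 4}, leaving only 2.
Row 1, column 4: row 1 has {5, 1, 2, 6, 3, 4} and column 4 has {5, 1, 3}, leaving only 7.
So row 1 reads: 2 5 1 7 6 3 4.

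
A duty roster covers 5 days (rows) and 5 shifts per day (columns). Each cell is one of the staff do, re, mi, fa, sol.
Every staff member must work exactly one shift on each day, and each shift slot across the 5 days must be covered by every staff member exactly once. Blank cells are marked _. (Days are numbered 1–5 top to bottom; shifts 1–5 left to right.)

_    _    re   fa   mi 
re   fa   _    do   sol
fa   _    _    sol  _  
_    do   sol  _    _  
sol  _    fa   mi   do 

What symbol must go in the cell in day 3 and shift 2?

mi

Day 1, shift 1: day 1 has {re, mi, fa} and shift 1 has {re, fa, sol}, leaving only do.
Day 1, shift 2: day 1 has {do, re, mi, fa} and shift 2 has {do, fa}, leaving only sol.
Day 2, shift 3: day 2 has {do, re, fa, sol} and shift 3 has {re, fa, sol}, leaving only mi.
Day 3, shift 3: day 3 has {fa, sol} and shift 3 has {re, mi, fa, sol}, leaving only do.
Day 3, shift 5: day 3 has {do, fa, sol} and shift 5 has {do, mi, sol}, leaving only re.
Day 3 already has {do, re, fa, sol} and shift 2 already has {do, fa, sol}, so day 3, shift 2 must be mi.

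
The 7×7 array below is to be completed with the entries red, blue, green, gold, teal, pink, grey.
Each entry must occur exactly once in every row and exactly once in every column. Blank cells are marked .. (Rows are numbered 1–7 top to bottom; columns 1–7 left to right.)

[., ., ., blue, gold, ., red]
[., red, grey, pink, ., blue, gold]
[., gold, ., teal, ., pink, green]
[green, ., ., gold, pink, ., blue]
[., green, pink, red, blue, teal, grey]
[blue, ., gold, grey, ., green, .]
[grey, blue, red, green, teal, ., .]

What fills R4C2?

Row 1, column 6: row 1 has {red, blue, gold} and column 6 has {blue, green, teal, pink}, leaving only grey.
Row 2, column 1: row 2 has {red, blue, gold, pink, grey} and column 1 has {blue, green, grey}, leaving only teal.
Row 1, column 1: row 1 has {red, blue, gold, grey} and column 1 has {blue, green, teal, grey}, leaving only pink.
Row 1, column 2: row 1 has {red, blue, gold, pink, grey} and column 2 has {red, blue, green, gold}, leaving only teal.
Row 4 already has {blue, green, gold, pink} and column 2 already has {red, blue, green, gold, teal}, so row 4, column 2 must be grey.

grey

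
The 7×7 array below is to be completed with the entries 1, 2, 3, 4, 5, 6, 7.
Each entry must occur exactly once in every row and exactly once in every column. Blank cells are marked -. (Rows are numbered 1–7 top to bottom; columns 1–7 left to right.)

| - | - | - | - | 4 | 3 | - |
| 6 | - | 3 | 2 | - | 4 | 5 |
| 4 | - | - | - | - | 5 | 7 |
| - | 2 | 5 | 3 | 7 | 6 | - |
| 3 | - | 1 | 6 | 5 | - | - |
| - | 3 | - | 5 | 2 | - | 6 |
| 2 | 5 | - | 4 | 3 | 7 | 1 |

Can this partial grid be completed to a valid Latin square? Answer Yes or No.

No

Row 1, column 7: row 1 has {3, 4} and column 7 has {1, 5, 6, 7}, so it must be 2.
Row 2, column 5: row 2 has {2, 3, 4, 5, 6} and column 5 has {2, 3, 4, 5, 7}, so it must be 1.
Row 2, column 2: row 2 has {1, 2, 3, 4, 5, 6} and column 2 has {2, 3, 5}, so it must be 7.
Row 3, column 4: row 3 has {4, 5, 7} and column 4 has {2, 3, 4, 5, 6}, so it must be 1.
Row 1, column 4: row 1 has {2, 3, 4} and column 4 has {1, 2, 3, 4, 5, 6}, so it must be 7.
Row 1, column 3: row 1 has {2, 3, 4, 7} and column 3 has {1, 3, 5}, so it must be 6.
Now row 7, column 3: row 7 together with column 3 already contain {1, 2, 3, 4, 5, 6, 7} — every symbol — so nothing can go there. The grid has no valid completion.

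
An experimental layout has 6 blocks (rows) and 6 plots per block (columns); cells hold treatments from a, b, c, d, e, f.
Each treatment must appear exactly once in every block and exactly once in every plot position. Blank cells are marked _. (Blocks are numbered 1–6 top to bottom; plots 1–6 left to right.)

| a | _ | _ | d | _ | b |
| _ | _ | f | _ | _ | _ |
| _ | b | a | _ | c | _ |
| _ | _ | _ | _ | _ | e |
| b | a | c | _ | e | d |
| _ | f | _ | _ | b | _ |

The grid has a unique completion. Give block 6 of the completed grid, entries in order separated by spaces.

e f d a b c

Block 1, plot 3: block 1 has {a, b, d} and plot 3 has {a, c, f}, leaving only e.
Block 6, plot 3: block 6 has {b, f} and plot 3 has {a, c, e, f}, leaving only d.
Block 1, plot 2: block 1 has {a, b, d, e} and plot 2 has {a, b, f}, leaving only c.
Block 1, plot 5: block 1 has {a, b, c, d, e} and plot 5 has {b, c, e}, leaving only f.
Block 3, plot 6: block 3 has {a, b, c} and plot 6 has {b, d, e}, leaving only f.
Block 3, plot 4: block 3 has {a, b, c, f} and plot 4 has {d}, leaving only e.
Block 3, plot 1: block 3 has {a, b, c, e, f} and plot 1 has {a, b}, leaving only d.
Block 4, plot 2: block 4 has {e} and plot 2 has {a, b, c, f}, leaving only d.
Block 2, plot 2: block 2 has {f} and plot 2 has {a, b, c, d, f}, leaving only e.
Block 2, plot 1: block 2 has {e, f} and plot 1 has {a, b, d}, leaving only c.
Block 6, plot 1: block 6 has {b, d, f} and plot 1 has {a, b, c, d}, leaving only e.
Block 2, plot 6: block 2 has {c, e, f} and plot 6 has {b, d, e, f}, leaving only a.
Block 6, plot 6: block 6 has {b, d, e, f} and plot 6 has {a, b, d, e, f}, leaving only c.
Block 6, plot 4: block 6 has {b, c, d, e, f} and plot 4 has {d, e}, leaving only a.
So block 6 reads: e f d a b c.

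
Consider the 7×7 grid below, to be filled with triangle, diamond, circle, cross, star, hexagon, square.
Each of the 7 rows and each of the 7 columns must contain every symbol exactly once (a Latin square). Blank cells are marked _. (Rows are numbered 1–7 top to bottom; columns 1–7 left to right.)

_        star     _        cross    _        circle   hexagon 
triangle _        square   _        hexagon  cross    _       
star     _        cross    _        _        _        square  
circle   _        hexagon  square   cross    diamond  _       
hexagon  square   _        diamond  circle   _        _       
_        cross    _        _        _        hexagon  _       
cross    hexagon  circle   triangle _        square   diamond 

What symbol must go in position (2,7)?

Row 3, column 6: row 3 has {cross, star, square} and column 6 has {diamond, circle, cross, hexagon, square}, leaving only triangle.
Row 3, column 5: row 3 has {triangle, cross, star, square} and column 5 has {circle, cross, hexagon}, leaving only diamond.
Row 3, column 2: row 3 has {triangle, diamond, cross, star, square} and column 2 has {cross, star, hexagon, square}, leaving only circle.
Row 2, column 2: row 2 has {triangle, cross, hexagon, square} and column 2 has {circle, cross, star, hexagon, square}, leaving only diamond.
Row 3, column 4: row 3 has {triangle, diamond, circle, cross, star, square} and column 4 has {triangle, diamond, cross, square}, leaving only hexagon.
Row 4, column 2: row 4 has {diamond, circle, cross, hexagon, square} and column 2 has {diamond, circle, cross, star, hexagon, square}, leaving only triangle.
Row 4, column 7: row 4 has {triangle, diamond, circle, cross, hexagon, square} and column 7 has {diamond, hexagon, square}, leaving only star.
Row 2 already has {triangle, diamond, cross, hexagon, square} and column 7 already has {diamond, star, hexagon, square}, so row 2, column 7 must be circle.

circle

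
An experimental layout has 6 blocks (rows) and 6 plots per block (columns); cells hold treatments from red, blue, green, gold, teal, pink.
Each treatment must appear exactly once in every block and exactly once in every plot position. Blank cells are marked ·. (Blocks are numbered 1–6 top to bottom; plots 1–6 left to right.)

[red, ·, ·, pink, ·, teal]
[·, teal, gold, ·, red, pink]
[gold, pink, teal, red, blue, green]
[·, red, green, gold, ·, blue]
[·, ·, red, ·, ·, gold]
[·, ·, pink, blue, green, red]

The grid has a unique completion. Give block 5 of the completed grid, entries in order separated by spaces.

Block 1, plot 3: block 1 has {red, teal, pink} and plot 3 has {red, green, gold, teal, pink}, leaving only blue.
Block 1, plot 5: block 1 has {red, blue, teal, pink} and plot 5 has {red, blue, green}, leaving only gold.
Block 1, plot 2: block 1 has {red, blue, gold, teal, pink} and plot 2 has {red, teal, pink}, leaving only green.
Block 5, plot 2: block 5 has {red, gold} and plot 2 has {red, green, teal, pink}, leaving only blue.
Block 2, plot 4: block 2 has {red, gold, teal, pink} and plot 4 has {red, blue, gold, pink}, leaving only green.
Block 5, plot 4: block 5 has {red, blue, gold} and plot 4 has {red, blue, green, gold, pink}, leaving only teal.
Block 5, plot 5: block 5 has {red, blue, gold, teal} and plot 5 has {red, blue, green, gold}, leaving only pink.
Block 5, plot 1: block 5 has {red, blue, gold, teal, pink} and plot 1 has {red, gold}, leaving only green.
So block 5 reads: green blue red teal pink gold.

green blue red teal pink gold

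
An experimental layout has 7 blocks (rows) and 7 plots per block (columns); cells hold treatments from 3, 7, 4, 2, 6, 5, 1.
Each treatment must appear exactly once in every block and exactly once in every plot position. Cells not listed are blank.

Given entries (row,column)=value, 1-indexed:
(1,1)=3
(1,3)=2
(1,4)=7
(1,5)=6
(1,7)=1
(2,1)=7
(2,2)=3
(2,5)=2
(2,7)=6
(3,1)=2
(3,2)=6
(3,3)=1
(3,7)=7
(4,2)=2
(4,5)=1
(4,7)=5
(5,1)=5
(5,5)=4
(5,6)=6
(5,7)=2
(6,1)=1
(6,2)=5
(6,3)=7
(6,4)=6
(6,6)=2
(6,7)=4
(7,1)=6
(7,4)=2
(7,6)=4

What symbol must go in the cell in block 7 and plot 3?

5

Block 1, plot 2: block 1 has {3, 7, 2, 6, 1} and plot 2 has {3, 2, 6, 5}, leaving only 4.
Block 1, plot 6: block 1 has {3, 7, 4, 2, 6, 1} and plot 6 has {4, 2, 6}, leaving only 5.
Block 2, plot 6: block 2 has {3, 7, 2, 6} and plot 6 has {4, 2, 6, 5}, leaving only 1.
Block 3, plot 6: block 3 has {7, 2, 6, 1} and plot 6 has {4, 2, 6, 5, 1}, leaving only 3.
Block 3, plot 5: block 3 has {3, 7, 2, 6, 1} and plot 5 has {4, 2, 6, 1}, leaving only 5.
Block 3, plot 4: block 3 has {3, 7, 2, 6, 5, 1} and plot 4 has {7, 2, 6}, leaving only 4.
Block 2, plot 4: block 2 has {3, 7, 2, 6, 1} and plot 4 has {7, 4, 2, 6}, leaving only 5.
Block 2, plot 3: block 2 has {3, 7, 2, 6, 5, 1} and plot 3 has {7, 2, 1}, leaving only 4.
Block 4, plot 1: block 4 has {2, 5, 1} and plot 1 has {3, 7, 2, 6, 5, 1}, leaving only 4.
Block 4, plot 4: block 4 has {4, 2, 5, 1} and plot 4 has {7, 4, 2, 6, 5}, leaving only 3.
Block 4, plot 3: block 4 has {3, 4, 2, 5, 1} and plot 3 has {7, 4, 2, 1}, leaving only 6.
Block 4, plot 6: block 4 has {3, 4, 2, 6, 5, 1} and plot 6 has {3, 4, 2, 6, 5, 1}, leaving only 7.
Block 5, plot 3: block 5 has {4, 2, 6, 5} and plot 3 has {7, 4, 2, 6, 1}, leaving only 3.
Block 7 already has {4, 2, 6} and plot 3 already has {3, 7, 4, 2, 6, 1}, so block 7, plot 3 must be 5.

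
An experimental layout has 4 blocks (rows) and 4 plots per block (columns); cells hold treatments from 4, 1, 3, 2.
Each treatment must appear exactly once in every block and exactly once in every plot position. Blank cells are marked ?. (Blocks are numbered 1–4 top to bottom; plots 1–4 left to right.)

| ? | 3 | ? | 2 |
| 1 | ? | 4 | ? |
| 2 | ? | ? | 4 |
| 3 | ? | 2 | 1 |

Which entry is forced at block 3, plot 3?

3

Block 1, plot 1: block 1 has {3, 2} and plot 1 has {1, 3, 2}, leaving only 4.
Block 1, plot 3: block 1 has {4, 3, 2} and plot 3 has {4, 2}, leaving only 1.
Block 3 already has {4, 2} and plot 3 already has {4, 1, 2}, so block 3, plot 3 must be 3.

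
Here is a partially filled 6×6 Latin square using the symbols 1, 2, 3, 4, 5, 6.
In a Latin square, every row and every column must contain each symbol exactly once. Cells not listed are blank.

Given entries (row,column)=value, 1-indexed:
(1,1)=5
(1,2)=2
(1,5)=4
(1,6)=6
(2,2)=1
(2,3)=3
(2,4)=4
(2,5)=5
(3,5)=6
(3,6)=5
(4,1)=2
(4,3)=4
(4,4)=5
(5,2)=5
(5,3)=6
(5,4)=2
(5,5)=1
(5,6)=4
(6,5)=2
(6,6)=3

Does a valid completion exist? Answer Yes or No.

No row or column among the givens repeats a symbol, and propagating forced cells runs into no contradiction.
One valid completion exists (for instance, 5 2 1 3 4 6 / 6 1 3 4 5 2 / 4 3 2 1 6 5 / 2 6 4 5 3 1 / 3 5 6 2 1 4 / 1 4 5 6 2 3).

Yes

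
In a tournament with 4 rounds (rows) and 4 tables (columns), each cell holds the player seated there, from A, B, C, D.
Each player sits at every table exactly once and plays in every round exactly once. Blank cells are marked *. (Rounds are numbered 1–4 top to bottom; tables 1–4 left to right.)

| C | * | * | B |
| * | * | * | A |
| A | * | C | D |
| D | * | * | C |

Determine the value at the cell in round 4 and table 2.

Round 2, table 1: round 2 has {A} and table 1 has {A, C, D}, leaving only B.
Round 2, table 3: round 2 has {A, B} and table 3 has {C}, leaving only D.
Round 1, table 3: round 1 has {B, C} and table 3 has {C, D}, leaving only A.
Round 1, table 2: round 1 has {A, B, C} and table 2 has {}, leaving only D.
Round 2, table 2: round 2 has {A, B, D} and table 2 has {D}, leaving only C.
Round 3, table 2: round 3 has {A, C, D} and table 2 has {C, D}, leaving only B.
Round 4 already has {C, D} and table 2 already has {B, C, D}, so round 4, table 2 must be A.

A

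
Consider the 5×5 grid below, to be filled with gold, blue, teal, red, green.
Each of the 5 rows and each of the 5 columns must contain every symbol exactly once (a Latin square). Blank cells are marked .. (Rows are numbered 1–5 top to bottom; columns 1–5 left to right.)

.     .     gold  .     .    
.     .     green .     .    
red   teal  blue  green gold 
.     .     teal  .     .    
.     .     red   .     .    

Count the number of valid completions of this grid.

56

Row 1, column 1: eliminating its row and column leaves {blue, teal, green}.
Row 1, column 2: eliminating its row and column leaves {blue, red, green}.
Row 1, column 4: eliminating its row and column leaves {blue, teal, red}.
Row 1, column 5: eliminating its row and column leaves {blue, teal, red, green}.
Row 2, column 1: eliminating its row and column leaves {gold, blue, teal}.
Row 2, column 2: eliminating its row and column leaves {gold, blue, red}.
Row 2, column 4: eliminating its row and column leaves {gold, blue, teal, red}.
Row 2, column 5: eliminating its row and column leaves {blue, teal, red}.
Row 4, column 1: eliminating its row and column leaves {gold, blue, green}.
Row 4, column 2: eliminating its row and column leaves {gold, blue, red, green}.
Row 4, column 4: eliminating its row and column leaves {gold, blue, red}.
Row 4, column 5: eliminating its row and column leaves {blue, red, green}.
Row 5, column 1: eliminating its row and column leaves {gold, blue, teal, green}.
Row 5, column 2: eliminating its row and column leaves {gold, blue, green}.
Row 5, column 4: eliminating its row and column leaves {gold, blue, teal}.
Row 5, column 5: eliminating its row and column leaves {blue, teal, green}.
Enumerating the assignments across these blanks that avoid any row or column repeat gives 56 completions.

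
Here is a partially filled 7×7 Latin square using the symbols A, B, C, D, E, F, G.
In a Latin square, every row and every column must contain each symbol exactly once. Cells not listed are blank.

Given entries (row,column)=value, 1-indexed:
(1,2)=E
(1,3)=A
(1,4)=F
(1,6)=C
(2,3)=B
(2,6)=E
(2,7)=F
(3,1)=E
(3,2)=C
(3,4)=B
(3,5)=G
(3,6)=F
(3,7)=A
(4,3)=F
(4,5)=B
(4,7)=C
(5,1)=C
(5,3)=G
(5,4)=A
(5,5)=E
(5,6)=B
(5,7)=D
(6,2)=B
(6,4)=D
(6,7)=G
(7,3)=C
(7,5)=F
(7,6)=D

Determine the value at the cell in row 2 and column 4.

C

Row 1, column 5: row 1 has {A, C, E, F} and column 5 has {B, E, F, G}, leaving only D.
Row 1, column 7: row 1 has {A, C, D, E, F} and column 7 has {A, C, D, F, G}, leaving only B.
Row 1, column 1: row 1 has {A, B, C, D, E, F} and column 1 has {C, E}, leaving only G.
Row 3, column 3: row 3 has {A, B, C, E, F, G} and column 3 has {A, B, C, F, G}, leaving only D.
Row 5, column 2: row 5 has {A, B, C, D, E, G} and column 2 has {B, C, E}, leaving only F.
Row 6, column 3: row 6 has {B, D, G} and column 3 has {A, B, C, D, F, G}, leaving only E.
Row 6, column 6: row 6 has {B, D, E, G} and column 6 has {B, C, D, E, F}, leaving only A.
Row 4, column 6: row 4 has {B, C, F} and column 6 has {A, B, C, D, E, F}, leaving only G.
Row 4, column 4: row 4 has {B, C, F, G} and column 4 has {A, B, D, F}, leaving only E.
Row 6, column 1: row 6 has {A, B, D, E, G} and column 1 has {C, E, G}, leaving only F.
Row 6, column 5: row 6 has {A, B, D, E, F, G} and column 5 has {B, D, E, F, G}, leaving only C.
Row 2, column 5: row 2 has {B, E, F} and column 5 has {B, C, D, E, F, G}, leaving only A.
Row 2, column 1: row 2 has {A, B, E, F} and column 1 has {C, E, F, G}, leaving only D.
Row 2, column 2: row 2 has {A, B, D, E, F} and column 2 has {B, C, E, F}, leaving only G.
Row 2 already has {A, B, D, E, F, G} and column 4 already has {A, B, D, E, F}, so row 2, column 4 must be C.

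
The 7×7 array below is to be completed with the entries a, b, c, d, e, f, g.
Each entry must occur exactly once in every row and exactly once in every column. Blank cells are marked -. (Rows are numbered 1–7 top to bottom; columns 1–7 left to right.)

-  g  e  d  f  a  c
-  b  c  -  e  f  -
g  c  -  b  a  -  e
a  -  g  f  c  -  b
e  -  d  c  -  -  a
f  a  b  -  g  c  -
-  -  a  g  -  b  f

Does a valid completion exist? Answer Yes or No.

No row or column among the givens repeats a symbol, and propagating forced cells runs into no contradiction.
One valid completion exists (for instance, b g e d f a c / d b c a e f g / g c f b a d e / a d g f c e b / e f d c b g a / f a b e g c d / c e a g d b f).

Yes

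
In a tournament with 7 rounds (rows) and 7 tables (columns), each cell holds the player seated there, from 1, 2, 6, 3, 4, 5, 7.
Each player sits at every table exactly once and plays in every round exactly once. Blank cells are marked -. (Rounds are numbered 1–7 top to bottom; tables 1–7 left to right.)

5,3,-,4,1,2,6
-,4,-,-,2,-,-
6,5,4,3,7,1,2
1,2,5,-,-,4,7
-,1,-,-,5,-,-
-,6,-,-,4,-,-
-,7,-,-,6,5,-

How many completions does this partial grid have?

Round 1, table 3: eliminating its round and table leaves {7}.
Round 2, table 1: eliminating its round and table leaves {3, 7}.
Round 2, table 3: eliminating its round and table leaves {1, 6, 3, 7}.
Round 2, table 4: eliminating its round and table leaves {1, 6, 5, 7}.
Round 2, table 6: eliminating its round and table leaves {6, 3, 7}.
Round 2, table 7: eliminating its round and table leaves {1, 3, 5}.
Round 4, table 4: eliminating its round and table leaves {6}.
Round 4, table 5: eliminating its round and table leaves {3}.
Round 5, table 1: eliminating its round and table leaves {2, 3, 4, 7}.
Round 5, table 3: eliminating its round and table leaves {2, 6, 3, 7}.
Round 5, table 4: eliminating its round and table leaves {2, 6, 7}.
Round 5, table 6: eliminating its round and table leaves {6, 3, 7}.
Round 5, table 7: eliminating its round and table leaves {3, 4}.
Round 6, table 1: eliminating its round and table leaves {2, 3, 7}.
Round 6, table 3: eliminating its round and table leaves {1, 2, 3, 7}.
Round 6, table 4: eliminating its round and table leaves {1, 2, 5, 7}.
Round 6, table 6: eliminating its round and table leaves {3, 7}.
Round 6, table 7: eliminating its round and table leaves {1, 3, 5}.
Round 7, table 1: eliminating its round and table leaves {2, 3, 4}.
Round 7, table 3: eliminating its round and table leaves {1, 2, 3}.
Round 7, table 4: eliminating its round and table leaves {1, 2}.
Round 7, table 7: eliminating its round and table leaves {1, 3, 4}.
Enumerating the assignments across these blanks that avoid any round or table repeat gives 22 completions.

22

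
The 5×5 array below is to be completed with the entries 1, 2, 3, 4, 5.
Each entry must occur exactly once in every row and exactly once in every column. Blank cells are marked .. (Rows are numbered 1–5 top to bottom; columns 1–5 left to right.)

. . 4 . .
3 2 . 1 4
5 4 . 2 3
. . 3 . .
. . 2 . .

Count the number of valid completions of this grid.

6

Row 1, column 1: eliminating its row and column leaves {1, 2}.
Row 1, column 2: eliminating its row and column leaves {1, 3, 5}.
Row 1, column 4: eliminating its row and column leaves {3, 5}.
Row 1, column 5: eliminating its row and column leaves {1, 2, 5}.
Row 2, column 3: eliminating its row and column leaves {5}.
Row 3, column 3: eliminating its row and column leaves {1}.
Row 4, column 1: eliminating its row and column leaves {1, 2, 4}.
Row 4, column 2: eliminating its row and column leaves {1, 5}.
Row 4, column 4: eliminating its row and column leaves {4, 5}.
Row 4, column 5: eliminating its row and column leaves {1, 2, 5}.
Row 5, column 1: eliminating its row and column leaves {1, 4}.
Row 5, column 2: eliminating its row and column leaves {1, 3, 5}.
Row 5, column 4: eliminating its row and column leaves {3, 4, 5}.
Row 5, column 5: eliminating its row and column leaves {1, 5}.
Enumerating the assignments across these blanks that avoid any row or column repeat gives 6 completions.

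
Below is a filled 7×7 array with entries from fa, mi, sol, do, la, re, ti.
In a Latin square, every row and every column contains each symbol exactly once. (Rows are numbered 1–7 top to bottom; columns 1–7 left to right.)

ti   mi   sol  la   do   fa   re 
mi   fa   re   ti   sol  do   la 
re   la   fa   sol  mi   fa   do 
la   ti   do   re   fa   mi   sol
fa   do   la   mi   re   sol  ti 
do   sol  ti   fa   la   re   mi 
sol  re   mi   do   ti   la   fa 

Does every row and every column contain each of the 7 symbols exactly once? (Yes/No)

No

Column 6 contains fa twice (at rows 1 and 3), so it is not a permutation.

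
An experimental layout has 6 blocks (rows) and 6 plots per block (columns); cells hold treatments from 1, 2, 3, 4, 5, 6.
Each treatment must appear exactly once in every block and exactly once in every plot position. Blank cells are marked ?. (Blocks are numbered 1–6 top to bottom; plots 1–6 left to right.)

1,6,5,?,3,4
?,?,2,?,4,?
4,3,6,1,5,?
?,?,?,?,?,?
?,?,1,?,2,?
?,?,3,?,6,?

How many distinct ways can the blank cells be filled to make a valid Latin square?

24

Block 1, plot 4: eliminating its block and plot leaves {2}.
Block 2, plot 1: eliminating its block and plot leaves {3, 5, 6}.
Block 2, plot 2: eliminating its block and plot leaves {1, 5}.
Block 2, plot 4: eliminating its block and plot leaves {3, 5, 6}.
Block 2, plot 6: eliminating its block and plot leaves {1, 3, 5, 6}.
Block 3, plot 6: eliminating its block and plot leaves {2}.
Block 4, plot 1: eliminating its block and plot leaves {2, 3, 5, 6}.
Block 4, plot 2: eliminating its block and plot leaves {1, 2, 4, 5}.
Block 4, plot 3: eliminating its block and plot leaves {4}.
Block 4, plot 4: eliminating its block and plot leaves {2, 3, 4, 5, 6}.
Block 4, plot 5: eliminating its block and plot leaves {1}.
Block 4, plot 6: eliminating its block and plot leaves {1, 2, 3, 5, 6}.
Block 5, plot 1: eliminating its block and plot leaves {3, 5, 6}.
Block 5, plot 2: eliminating its block and plot leaves {4, 5}.
Block 5, plot 4: eliminating its block and plot leaves {3, 4, 5, 6}.
Block 5, plot 6: eliminating its block and plot leaves {3, 5, 6}.
Block 6, plot 1: eliminating its block and plot leaves {2, 5}.
Block 6, plot 2: eliminating its block and plot leaves {1, 2, 4, 5}.
Block 6, plot 4: eliminating its block and plot leaves {2, 4, 5}.
Block 6, plot 6: eliminating its block and plot leaves {1, 2, 5}.
Enumerating the assignments across these blanks that avoid any block or plot repeat gives 24 completions.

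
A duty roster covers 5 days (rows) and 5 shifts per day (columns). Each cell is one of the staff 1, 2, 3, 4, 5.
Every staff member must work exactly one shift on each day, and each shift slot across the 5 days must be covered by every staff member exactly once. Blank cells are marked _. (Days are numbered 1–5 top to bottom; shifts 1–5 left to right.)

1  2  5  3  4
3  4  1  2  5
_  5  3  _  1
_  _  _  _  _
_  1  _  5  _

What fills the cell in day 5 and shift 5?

Day 3, shift 4: day 3 has {1, 3, 5} and shift 4 has {2, 3, 5}, leaving only 4.
Day 3, shift 1: day 3 has {1, 3, 4, 5} and shift 1 has {1, 3}, leaving only 2.
Day 4, shift 2: day 4 has {} and shift 2 has {1, 2, 4, 5}, leaving only 3.
Day 4, shift 4: day 4 has {3} and shift 4 has {2, 3, 4, 5}, leaving only 1.
Day 4, shift 5: day 4 has {1, 3} and shift 5 has {1, 4, 5}, leaving only 2.
Day 5 already has {1, 5} and shift 5 already has {1, 2, 4, 5}, so day 5, shift 5 must be 3.

3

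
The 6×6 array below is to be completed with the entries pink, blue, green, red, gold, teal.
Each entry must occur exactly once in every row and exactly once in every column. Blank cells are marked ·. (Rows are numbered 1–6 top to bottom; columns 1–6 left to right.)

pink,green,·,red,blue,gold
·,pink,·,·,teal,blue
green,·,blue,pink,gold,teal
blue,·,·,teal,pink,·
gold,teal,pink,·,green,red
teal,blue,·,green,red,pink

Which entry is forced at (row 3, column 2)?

red

Row 3 already has {pink, blue, green, gold, teal} and column 2 already has {pink, blue, green, teal}, so row 3, column 2 must be red.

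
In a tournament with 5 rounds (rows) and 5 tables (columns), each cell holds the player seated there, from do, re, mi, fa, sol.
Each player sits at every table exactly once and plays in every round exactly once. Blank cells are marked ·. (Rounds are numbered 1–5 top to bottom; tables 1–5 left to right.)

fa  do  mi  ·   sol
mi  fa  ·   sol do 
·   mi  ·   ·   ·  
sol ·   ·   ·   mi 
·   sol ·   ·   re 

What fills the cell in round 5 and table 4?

mi

Round 1, table 4: round 1 has {do, mi, fa, sol} and table 4 has {sol}, leaving only re.
Round 2, table 3: round 2 has {do, mi, fa, sol} and table 3 has {mi}, leaving only re.
Round 3, table 5: round 3 has {mi} and table 5 has {do, re, mi, sol}, leaving only fa.
Round 3, table 4: round 3 has {mi, fa} and table 4 has {re, sol}, leaving only do.
Round 3, table 1: round 3 has {do, mi, fa} and table 1 has {mi, fa, sol}, leaving only re.
Round 3, table 3: round 3 has {do, re, mi, fa} and table 3 has {re, mi}, leaving only sol.
Round 4, table 2: round 4 has {mi, sol} and table 2 has {do, mi, fa, sol}, leaving only re.
Round 4, table 4: round 4 has {re, mi, sol} and table 4 has {do, re, sol}, leaving only fa.
Round 5 already has {re, sol} and table 4 already has {do, re, fa, sol}, so round 5, table 4 must be mi.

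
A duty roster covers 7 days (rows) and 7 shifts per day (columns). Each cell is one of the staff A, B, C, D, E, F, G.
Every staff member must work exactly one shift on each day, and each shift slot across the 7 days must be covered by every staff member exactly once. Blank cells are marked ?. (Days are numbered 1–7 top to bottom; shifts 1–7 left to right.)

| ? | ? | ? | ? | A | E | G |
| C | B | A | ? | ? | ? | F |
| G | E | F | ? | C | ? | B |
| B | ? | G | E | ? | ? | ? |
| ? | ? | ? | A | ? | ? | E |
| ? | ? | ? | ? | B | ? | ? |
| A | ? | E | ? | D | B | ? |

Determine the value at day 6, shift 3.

Day 3, shift 4: day 3 has {B, C, E, F, G} and shift 4 has {A, E}, leaving only D.
Day 2, shift 4: day 2 has {A, B, C, F} and shift 4 has {A, D, E}, leaving only G.
Day 2, shift 5: day 2 has {A, B, C, F, G} and shift 5 has {A, B, C, D}, leaving only E.
Day 2, shift 6: day 2 has {A, B, C, E, F, G} and shift 6 has {B, E}, leaving only D.
Day 3, shift 6: day 3 has {B, C, D, E, F, G} and shift 6 has {B, D, E}, leaving only A.
Day 4, shift 5: day 4 has {B, E, G} and shift 5 has {A, B, C, D, E}, leaving only F.
Day 4, shift 6: day 4 has {B, E, F, G} and shift 6 has {A, B, D, E}, leaving only C.
Day 5, shift 5: day 5 has {A, E} and shift 5 has {A, B, C, D, E, F}, leaving only G.
Day 5, shift 6: day 5 has {A, E, G} and shift 6 has {A, B, C, D, E}, leaving only F.
Day 5, shift 1: day 5 has {A, E, F, G} and shift 1 has {A, B, C, G}, leaving only D.
Day 1, shift 1: day 1 has {A, E, G} and shift 1 has {A, B, C, D, G}, leaving only F.
Day 5, shift 2: day 5 has {A, D, E, F, G} and shift 2 has {B, E}, leaving only C.
Day 1, shift 2: day 1 has {A, E, F, G} and shift 2 has {B, C, E}, leaving only D.
Day 4, shift 2: day 4 has {B, C, E, F, G} and shift 2 has {B, C, D, E}, leaving only A.
Day 4, shift 7: day 4 has {A, B, C, E, F, G} and shift 7 has {B, E, F, G}, leaving only D.
Day 5, shift 3: day 5 has {A, C, D, E, F, G} and shift 3 has {A, E, F, G}, leaving only B.
Day 1, shift 3: day 1 has {A, D, E, F, G} and shift 3 has {A, B, E, F, G}, leaving only C.
Day 6 already has {B} and shift 3 already has {A, B, C, E, F, G}, so day 6, shift 3 must be D.

D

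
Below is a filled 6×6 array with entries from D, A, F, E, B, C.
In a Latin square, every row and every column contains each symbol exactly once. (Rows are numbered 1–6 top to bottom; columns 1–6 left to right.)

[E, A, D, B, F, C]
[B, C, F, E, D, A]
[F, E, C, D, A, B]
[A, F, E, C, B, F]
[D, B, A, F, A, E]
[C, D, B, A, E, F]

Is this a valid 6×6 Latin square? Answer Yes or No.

No

Row 4 contains F twice (at columns 2 and 6); row 5 is also not a permutation.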